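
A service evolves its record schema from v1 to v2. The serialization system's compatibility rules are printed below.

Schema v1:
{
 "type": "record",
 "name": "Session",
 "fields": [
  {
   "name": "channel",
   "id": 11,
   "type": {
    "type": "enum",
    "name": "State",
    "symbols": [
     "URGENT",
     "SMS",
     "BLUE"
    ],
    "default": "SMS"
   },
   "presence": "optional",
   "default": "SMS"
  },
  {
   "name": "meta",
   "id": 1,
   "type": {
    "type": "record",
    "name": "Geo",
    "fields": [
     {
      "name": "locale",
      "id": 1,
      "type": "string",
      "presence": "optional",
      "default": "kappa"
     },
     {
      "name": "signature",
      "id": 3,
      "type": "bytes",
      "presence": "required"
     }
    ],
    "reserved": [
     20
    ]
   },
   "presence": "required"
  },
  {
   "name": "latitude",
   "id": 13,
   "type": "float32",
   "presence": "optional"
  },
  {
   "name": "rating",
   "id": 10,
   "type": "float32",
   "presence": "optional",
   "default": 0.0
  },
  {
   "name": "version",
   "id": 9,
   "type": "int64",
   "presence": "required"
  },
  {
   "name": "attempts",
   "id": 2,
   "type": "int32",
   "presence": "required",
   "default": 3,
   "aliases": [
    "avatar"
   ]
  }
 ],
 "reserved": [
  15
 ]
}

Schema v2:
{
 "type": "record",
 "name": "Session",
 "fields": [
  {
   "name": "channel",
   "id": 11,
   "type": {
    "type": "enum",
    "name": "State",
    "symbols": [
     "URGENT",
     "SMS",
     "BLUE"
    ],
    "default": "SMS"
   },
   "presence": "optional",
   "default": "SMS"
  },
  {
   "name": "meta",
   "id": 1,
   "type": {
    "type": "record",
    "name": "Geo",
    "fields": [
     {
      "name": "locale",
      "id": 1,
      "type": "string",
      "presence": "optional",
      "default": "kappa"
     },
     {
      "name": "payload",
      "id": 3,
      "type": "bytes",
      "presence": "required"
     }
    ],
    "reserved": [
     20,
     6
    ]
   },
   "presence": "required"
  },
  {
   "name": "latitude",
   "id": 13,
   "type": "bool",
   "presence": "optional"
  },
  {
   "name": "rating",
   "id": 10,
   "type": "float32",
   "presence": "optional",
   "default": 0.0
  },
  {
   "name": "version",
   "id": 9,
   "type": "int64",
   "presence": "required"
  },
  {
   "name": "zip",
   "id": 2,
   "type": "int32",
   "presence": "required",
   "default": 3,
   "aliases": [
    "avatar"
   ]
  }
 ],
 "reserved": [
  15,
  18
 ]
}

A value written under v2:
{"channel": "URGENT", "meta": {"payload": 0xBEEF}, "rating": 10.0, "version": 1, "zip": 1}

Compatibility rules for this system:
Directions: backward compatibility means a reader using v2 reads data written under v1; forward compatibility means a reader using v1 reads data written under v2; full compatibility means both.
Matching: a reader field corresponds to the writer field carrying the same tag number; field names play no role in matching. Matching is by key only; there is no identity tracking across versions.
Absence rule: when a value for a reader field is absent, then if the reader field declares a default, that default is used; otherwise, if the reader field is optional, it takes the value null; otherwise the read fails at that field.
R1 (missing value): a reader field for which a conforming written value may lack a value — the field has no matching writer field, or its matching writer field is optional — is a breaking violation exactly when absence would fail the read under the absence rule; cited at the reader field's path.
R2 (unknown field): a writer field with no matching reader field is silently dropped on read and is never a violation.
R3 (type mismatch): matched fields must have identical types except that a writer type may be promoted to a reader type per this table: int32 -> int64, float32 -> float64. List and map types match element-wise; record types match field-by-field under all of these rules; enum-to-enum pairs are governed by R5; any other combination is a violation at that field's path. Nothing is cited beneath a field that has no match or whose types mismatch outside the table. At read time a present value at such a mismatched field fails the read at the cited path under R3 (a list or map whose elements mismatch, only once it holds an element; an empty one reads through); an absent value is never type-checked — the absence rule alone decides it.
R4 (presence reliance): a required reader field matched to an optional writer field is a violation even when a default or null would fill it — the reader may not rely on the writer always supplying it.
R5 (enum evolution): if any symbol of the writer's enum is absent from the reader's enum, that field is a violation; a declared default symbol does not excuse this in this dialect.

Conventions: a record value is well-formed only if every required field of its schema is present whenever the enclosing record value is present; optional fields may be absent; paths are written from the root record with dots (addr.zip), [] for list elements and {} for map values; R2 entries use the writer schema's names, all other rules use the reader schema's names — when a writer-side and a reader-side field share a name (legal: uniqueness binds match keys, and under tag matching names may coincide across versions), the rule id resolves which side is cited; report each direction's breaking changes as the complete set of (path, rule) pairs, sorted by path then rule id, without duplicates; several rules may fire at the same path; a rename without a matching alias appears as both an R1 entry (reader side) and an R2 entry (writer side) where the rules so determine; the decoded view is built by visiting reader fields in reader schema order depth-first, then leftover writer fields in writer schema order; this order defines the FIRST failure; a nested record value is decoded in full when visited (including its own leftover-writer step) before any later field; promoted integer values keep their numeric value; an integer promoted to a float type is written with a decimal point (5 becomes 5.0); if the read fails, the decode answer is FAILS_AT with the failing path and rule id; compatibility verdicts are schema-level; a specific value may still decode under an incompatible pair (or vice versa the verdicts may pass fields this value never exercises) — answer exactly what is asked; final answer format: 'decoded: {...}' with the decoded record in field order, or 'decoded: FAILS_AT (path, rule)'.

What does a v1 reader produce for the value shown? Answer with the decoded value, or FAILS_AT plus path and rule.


decoded: {"channel": "URGENT", "meta": {"locale": "kappa", "signature": 0xBEEF}, "latitude": null, "rating": 10.0, "version": 1, "attempts": 1}

each type pair in Session: writer, then reader
migrating the Session value to v1:
  channel := "URGENT"
  meta.locale := "kappa" (missing; default applied)
  meta.signature := 0xBEEF (from writer payload)
  latitude := null (missing; optional => null)
  rating := 10.0
  version := 1
  attempts := 1 (from writer zip)
  => decoded: {"channel": "URGENT", "meta": {"locale": "kappa", "signature": 0xBEEF}, "latitude": null, "rating": 10.0, "version": 1, "attempts": 1}
remaining Session differences; none change what is asked:
  field latitude in record Session: type float32 changed to bool -> matters for Session compatibility verdicts, not for this value's decode
  renamed field attempts to zip in record Session -> no rule fires on it and the decoded Session view is identical with or without it
  renamed field signature to payload in record Geo -> no rule fires on it and the decoded Session view is identical with or without it


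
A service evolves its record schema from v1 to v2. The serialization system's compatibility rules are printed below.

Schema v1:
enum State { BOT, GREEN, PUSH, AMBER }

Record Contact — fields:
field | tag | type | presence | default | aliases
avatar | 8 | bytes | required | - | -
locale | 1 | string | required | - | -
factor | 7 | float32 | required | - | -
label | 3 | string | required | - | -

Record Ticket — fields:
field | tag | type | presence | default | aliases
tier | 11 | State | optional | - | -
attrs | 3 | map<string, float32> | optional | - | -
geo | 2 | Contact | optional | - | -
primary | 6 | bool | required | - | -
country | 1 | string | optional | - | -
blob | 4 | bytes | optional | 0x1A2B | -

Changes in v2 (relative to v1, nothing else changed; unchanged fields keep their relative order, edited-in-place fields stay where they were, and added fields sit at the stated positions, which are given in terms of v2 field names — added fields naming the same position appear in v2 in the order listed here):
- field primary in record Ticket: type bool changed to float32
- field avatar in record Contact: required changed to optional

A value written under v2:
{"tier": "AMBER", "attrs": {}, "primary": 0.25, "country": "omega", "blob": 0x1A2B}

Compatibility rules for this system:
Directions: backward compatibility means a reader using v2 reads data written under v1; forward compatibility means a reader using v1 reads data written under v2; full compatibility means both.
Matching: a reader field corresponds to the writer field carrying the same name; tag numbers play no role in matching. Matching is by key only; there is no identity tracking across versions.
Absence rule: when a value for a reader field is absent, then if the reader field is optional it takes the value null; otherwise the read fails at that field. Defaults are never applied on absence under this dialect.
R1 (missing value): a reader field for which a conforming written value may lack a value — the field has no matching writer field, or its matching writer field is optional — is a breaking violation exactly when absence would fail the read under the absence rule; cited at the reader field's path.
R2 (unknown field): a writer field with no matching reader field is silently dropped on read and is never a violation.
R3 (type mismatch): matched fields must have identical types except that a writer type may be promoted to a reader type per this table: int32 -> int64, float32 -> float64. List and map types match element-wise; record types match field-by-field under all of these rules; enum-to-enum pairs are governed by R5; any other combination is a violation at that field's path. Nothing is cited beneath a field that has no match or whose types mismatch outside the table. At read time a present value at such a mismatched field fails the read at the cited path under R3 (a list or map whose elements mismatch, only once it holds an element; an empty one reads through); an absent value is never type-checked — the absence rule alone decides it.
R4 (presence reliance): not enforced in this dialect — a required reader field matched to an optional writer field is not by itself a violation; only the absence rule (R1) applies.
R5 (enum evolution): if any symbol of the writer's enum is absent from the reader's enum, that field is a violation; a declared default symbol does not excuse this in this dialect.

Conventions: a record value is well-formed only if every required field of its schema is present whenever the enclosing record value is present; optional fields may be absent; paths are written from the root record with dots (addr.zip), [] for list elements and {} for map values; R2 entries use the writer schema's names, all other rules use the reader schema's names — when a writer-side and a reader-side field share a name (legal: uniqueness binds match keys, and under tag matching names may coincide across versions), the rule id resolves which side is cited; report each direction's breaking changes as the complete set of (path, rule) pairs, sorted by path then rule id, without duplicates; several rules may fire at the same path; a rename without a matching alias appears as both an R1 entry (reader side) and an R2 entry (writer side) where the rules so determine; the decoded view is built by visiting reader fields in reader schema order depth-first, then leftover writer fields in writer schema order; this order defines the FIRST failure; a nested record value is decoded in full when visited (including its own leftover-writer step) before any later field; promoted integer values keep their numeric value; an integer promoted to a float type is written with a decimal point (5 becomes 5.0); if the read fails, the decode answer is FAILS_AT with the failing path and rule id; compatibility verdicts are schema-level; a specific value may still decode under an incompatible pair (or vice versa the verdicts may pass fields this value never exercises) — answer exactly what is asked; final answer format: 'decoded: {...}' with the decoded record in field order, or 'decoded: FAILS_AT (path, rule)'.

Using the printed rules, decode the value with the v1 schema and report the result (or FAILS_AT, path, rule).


decoded: FAILS_AT (primary, R3)

the writer's type comes first in each Ticket pair
decode (reader v1):
  tier := "AMBER"
  attrs := {}
  geo := null (not supplied -> null)
  read fails at primary under R3
  => FAILS_AT (primary, R3)
the rest of the Ticket diff is inert for this question:
  field avatar in record Contact: required changed to optional -> matters for Ticket compatibility verdicts, not for this value's decode


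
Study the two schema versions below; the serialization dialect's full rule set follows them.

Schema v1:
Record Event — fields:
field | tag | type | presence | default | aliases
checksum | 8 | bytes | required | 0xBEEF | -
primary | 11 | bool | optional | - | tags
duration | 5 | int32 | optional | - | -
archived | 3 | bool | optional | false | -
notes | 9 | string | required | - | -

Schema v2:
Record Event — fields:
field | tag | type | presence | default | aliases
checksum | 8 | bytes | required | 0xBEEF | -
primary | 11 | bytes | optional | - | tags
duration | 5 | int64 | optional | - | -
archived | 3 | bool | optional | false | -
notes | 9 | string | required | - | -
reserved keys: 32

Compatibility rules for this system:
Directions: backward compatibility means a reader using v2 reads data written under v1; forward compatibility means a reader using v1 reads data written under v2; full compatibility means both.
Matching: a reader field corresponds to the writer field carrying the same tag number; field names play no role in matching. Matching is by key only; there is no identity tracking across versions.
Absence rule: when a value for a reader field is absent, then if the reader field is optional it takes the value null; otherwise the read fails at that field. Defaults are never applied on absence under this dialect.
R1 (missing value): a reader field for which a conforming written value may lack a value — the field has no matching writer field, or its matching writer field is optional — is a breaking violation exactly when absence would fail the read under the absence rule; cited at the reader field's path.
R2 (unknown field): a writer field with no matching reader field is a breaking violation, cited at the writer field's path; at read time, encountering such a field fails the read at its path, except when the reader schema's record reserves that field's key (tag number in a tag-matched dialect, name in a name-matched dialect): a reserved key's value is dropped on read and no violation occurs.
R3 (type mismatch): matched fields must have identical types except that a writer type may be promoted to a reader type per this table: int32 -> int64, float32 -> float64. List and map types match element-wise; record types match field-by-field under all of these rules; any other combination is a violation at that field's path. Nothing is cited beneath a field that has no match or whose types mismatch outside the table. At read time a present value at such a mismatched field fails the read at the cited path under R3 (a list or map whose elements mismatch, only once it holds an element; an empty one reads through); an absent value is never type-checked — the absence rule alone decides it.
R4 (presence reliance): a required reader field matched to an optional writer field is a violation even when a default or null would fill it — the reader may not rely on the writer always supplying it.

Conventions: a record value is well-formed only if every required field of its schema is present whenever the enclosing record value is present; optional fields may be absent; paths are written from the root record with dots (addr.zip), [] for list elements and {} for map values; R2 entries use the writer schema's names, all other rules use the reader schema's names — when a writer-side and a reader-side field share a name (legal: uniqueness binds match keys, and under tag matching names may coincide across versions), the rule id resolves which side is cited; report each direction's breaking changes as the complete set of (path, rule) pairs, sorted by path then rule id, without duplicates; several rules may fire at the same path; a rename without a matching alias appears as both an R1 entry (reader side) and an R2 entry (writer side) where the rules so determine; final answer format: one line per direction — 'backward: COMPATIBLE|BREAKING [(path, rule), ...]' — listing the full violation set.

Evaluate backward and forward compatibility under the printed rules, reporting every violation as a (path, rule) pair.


backward: BREAKING [(primary, R3)]; forward: BREAKING [(duration, R3), (primary, R3)]

each type pair in Event: writer, then reader
backward for Event (reader v2, writer v1):
  checksum <- checksum (bytes -> bytes, writer required)
  primary <- primary (bool -> bytes, writer optional)
  duration <- duration (int32 -> int64, writer optional)
  archived <- archived (bool -> bool, writer optional)
  notes <- notes (string -> string, writer required)
  R3 fires at primary
  => backward verdict for Event: BREAKING, 1 violation(s)
forward for Event (reader v1, writer v2):
  checksum <- checksum (bytes -> bytes, writer required)
  primary <- primary (bytes -> bool, writer optional)
  duration <- duration (int64 -> int32, writer optional)
  archived <- archived (bool -> bool, writer optional)
  notes <- notes (string -> string, writer required)
  R3 fires at duration
  R3 fires at primary
  => forward verdict for Event: BREAKING, 2 violation(s)


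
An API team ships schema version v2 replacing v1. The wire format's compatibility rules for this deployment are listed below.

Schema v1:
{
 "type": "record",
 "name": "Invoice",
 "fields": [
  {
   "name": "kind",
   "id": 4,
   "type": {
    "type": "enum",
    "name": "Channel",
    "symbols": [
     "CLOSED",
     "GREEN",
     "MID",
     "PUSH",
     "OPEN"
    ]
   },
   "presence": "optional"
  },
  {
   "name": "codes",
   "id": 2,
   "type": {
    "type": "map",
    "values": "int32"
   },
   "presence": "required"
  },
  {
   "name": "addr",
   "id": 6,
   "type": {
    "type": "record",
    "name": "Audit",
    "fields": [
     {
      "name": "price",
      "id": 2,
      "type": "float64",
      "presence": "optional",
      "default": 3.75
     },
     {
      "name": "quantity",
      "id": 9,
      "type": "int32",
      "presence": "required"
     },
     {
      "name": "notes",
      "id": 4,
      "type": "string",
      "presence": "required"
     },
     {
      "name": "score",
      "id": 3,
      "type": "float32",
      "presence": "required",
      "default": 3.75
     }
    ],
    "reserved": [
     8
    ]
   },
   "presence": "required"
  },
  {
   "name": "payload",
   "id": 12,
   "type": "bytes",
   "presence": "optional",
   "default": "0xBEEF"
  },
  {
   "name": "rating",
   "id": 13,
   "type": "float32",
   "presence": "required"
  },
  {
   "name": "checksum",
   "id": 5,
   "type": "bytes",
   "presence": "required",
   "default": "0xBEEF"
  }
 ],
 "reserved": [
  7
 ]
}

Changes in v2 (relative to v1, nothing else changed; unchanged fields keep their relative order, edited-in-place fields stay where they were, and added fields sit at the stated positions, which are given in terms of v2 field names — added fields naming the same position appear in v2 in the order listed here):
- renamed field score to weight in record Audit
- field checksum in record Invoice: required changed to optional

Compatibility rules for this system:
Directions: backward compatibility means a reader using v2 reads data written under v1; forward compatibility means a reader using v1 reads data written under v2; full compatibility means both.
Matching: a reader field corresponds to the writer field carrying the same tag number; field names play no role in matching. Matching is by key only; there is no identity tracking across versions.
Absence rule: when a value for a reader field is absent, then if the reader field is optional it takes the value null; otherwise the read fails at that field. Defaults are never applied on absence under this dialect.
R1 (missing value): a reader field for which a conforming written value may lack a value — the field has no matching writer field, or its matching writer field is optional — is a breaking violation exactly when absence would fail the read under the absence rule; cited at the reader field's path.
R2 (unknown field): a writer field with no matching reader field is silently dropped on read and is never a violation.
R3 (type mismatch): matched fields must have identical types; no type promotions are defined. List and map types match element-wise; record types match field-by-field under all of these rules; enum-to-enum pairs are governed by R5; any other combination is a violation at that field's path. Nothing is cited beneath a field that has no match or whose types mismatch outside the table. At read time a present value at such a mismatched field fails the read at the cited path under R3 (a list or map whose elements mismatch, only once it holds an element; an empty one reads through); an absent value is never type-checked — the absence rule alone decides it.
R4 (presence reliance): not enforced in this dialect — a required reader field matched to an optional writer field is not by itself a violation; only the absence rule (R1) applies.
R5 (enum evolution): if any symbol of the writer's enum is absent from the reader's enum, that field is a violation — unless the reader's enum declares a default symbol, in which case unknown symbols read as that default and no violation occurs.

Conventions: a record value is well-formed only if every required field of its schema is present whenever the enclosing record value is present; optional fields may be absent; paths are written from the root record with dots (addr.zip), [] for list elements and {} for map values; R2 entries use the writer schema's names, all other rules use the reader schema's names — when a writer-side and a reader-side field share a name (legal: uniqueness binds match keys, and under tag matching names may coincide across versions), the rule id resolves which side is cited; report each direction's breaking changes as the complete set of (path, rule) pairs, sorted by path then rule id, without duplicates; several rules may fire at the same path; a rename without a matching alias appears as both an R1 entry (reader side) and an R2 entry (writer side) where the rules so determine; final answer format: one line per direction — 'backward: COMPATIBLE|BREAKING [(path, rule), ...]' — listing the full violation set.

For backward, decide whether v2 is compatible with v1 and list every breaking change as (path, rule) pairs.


backward: COMPATIBLE []

in Invoice below, arrows point writer -> reader
backward analysis of Invoice with v2 as reader and v1 as writer:
  kind: Channel -> Channel, writer optional; from kind
  codes: map<string, int32> -> map<string, int32>, writer required; from codes
  addr: Audit -> Audit, writer required; from addr
  payload: bytes -> bytes, writer optional; from payload
  rating: float32 -> float32, writer required; from rating
  checksum: bytes -> bytes, writer required; from checksum
  addr.price: float64 -> float64, writer optional; from addr.price
  addr.quantity: int32 -> int32, writer required; from addr.quantity
  addr.notes: string -> string, writer required; from addr.notes
  addr.weight: float32 -> float32, writer required; from addr.score
  => no violations; backward on Invoice: COMPATIBLE
diffs on Invoice not affecting the asked answer:
  renamed field score to weight in record Audit -> no rule fires on it in Invoice's dialect; the asked verdict holds
  field checksum in record Invoice: required changed to optional -> fires only in the forward direction of Invoice, which is not asked here


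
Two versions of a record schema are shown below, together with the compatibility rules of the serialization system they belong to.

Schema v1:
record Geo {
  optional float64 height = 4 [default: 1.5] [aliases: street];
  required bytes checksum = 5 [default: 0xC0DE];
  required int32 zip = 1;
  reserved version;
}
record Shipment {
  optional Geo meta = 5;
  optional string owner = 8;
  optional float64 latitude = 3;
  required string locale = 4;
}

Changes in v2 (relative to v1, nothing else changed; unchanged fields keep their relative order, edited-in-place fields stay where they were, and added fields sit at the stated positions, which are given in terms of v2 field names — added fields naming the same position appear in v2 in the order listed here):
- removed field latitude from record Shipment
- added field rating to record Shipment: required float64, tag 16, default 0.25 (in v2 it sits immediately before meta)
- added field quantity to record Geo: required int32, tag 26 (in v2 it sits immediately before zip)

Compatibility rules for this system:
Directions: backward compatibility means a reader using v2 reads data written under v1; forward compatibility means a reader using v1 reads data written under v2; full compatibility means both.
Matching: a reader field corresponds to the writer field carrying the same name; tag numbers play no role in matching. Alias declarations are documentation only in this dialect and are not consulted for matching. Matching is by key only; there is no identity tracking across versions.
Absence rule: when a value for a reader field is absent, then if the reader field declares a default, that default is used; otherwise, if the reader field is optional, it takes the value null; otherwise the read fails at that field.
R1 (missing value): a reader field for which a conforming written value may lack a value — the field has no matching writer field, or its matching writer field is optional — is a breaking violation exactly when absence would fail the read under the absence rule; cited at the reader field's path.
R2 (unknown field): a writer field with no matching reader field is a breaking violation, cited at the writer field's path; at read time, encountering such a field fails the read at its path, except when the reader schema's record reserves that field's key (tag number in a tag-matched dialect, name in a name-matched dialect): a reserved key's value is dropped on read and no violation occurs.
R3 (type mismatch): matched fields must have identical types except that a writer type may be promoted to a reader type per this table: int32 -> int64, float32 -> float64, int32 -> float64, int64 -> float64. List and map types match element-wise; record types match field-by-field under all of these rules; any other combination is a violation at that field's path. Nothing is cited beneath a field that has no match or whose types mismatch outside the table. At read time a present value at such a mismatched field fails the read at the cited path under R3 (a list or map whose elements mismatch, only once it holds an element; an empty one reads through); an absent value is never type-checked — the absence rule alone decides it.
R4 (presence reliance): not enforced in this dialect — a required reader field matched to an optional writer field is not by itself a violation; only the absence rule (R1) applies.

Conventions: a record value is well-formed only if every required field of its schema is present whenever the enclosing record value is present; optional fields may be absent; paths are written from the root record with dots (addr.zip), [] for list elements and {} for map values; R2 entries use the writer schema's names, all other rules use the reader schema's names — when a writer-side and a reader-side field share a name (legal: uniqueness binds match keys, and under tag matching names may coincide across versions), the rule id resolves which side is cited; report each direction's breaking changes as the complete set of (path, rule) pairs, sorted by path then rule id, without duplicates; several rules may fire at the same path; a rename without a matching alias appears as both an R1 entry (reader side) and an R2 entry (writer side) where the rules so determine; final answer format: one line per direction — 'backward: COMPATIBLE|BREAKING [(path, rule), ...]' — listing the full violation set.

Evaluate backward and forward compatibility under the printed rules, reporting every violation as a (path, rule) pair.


in Shipment below, arrows point writer -> reader
backward on Shipment — v2 reading data written by v1:
  rating: no writer-side match
  meta <- meta (Geo -> Geo, writer optional)
  owner <- owner (string -> string, writer optional)
  locale <- locale (string -> string, writer required)
  writer latitude: unknown to reader
  meta.height <- meta.height (float64 -> float64, writer optional)
  meta.checksum <- meta.checksum (bytes -> bytes, writer required)
  meta.quantity: no writer-side match
  meta.zip <- meta.zip (int32 -> int32, writer required)
  breaking: (latitude, R2)
  breaking: (meta.quantity, R1)
  backward on Shipment therefore BREAKING (2)
forward on Shipment — v1 reading data written by v2:
  meta <- meta (Geo -> Geo, writer optional)
  owner <- owner (string -> string, writer optional)
  latitude: no writer-side match
  locale <- locale (string -> string, writer required)
  writer rating: unknown to reader
  meta.height <- meta.height (float64 -> float64, writer optional)
  meta.checksum <- meta.checksum (bytes -> bytes, writer required)
  meta.zip <- meta.zip (int32 -> int32, writer required)
  writer meta.quantity: unknown to reader
  breaking: (meta.quantity, R2)
  breaking: (rating, R2)
  forward on Shipment therefore BREAKING (2)

backward: BREAKING [(latitude, R2), (meta.quantity, R1)]; forward: BREAKING [(meta.quantity, R2), (rating, R2)]


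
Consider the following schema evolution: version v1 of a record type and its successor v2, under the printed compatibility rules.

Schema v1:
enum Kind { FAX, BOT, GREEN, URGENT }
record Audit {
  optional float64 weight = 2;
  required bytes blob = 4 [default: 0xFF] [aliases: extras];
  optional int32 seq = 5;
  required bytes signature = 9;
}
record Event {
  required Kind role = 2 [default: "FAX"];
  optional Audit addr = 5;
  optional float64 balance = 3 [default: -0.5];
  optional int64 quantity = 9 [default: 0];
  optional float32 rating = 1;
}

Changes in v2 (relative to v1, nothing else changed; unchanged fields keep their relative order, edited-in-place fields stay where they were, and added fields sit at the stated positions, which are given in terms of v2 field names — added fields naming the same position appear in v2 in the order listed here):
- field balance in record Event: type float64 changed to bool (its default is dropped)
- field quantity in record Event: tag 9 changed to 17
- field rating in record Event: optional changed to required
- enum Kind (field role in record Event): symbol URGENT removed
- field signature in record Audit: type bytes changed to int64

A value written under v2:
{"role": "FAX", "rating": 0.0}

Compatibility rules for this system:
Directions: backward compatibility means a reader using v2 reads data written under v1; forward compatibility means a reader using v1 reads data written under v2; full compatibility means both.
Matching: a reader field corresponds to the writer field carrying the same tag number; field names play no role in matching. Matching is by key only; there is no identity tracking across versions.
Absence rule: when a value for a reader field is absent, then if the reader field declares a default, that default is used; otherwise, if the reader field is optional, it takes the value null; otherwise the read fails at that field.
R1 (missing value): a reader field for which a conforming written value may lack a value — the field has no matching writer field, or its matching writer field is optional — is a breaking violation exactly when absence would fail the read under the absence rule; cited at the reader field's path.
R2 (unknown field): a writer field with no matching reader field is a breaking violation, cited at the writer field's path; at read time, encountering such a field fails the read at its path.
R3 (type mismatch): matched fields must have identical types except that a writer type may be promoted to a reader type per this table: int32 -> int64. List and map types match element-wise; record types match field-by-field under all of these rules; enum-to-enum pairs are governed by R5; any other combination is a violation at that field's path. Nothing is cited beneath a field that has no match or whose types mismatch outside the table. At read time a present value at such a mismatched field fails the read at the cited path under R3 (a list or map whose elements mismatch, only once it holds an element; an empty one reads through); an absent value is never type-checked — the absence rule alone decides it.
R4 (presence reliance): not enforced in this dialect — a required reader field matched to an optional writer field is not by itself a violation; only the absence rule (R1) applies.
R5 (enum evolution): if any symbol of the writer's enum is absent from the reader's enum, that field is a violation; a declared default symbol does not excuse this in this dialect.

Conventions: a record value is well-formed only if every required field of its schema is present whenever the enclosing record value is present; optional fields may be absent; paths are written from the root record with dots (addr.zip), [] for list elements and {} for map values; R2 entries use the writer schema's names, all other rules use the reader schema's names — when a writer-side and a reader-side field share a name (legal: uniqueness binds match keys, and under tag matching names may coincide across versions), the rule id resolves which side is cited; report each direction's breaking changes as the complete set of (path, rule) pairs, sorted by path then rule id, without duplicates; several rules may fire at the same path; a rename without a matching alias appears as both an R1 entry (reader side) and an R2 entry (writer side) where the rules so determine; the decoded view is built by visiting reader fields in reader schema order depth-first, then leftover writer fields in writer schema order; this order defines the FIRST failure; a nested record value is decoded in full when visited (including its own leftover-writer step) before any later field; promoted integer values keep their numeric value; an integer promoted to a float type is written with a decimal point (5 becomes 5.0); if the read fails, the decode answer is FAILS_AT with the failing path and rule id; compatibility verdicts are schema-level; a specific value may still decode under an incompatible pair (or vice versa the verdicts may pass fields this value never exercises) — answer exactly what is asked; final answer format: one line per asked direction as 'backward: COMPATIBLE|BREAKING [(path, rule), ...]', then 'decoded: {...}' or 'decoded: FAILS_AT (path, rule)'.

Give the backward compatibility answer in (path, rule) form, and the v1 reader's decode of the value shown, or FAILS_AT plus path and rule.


backward: BREAKING [(addr.signature, R3), (balance, R3), (quantity, R2), (rating, R1), (role, R5)]; decoded: {"role": "FAX", "addr": null, "balance": -0.5, "quantity": 0, "rating": 0.0}

the writer's type comes first in each Event pair
backward analysis of Event with v2 as reader and v1 as writer:
  role: Kind -> Kind, writer required; from role
  addr: Audit -> Audit, writer optional; from addr
  balance: float64 -> bool, writer optional; from balance
  quantity: no writer-side match
  rating: float32 -> float32, writer optional; from rating
  leftover writer field: quantity
  addr.weight: float64 -> float64, writer optional; from addr.weight
  addr.blob: bytes -> bytes, writer required; from addr.blob
  addr.seq: int32 -> int32, writer optional; from addr.seq
  addr.signature: bytes -> int64, writer required; from addr.signature
  R3 fires at addr.signature
  R3 fires at balance
  R2 fires at quantity
  R1 fires at rating
  R5 fires at role
  => backward verdict for Event: BREAKING, 5 violation(s)
decode (reader v1):
  role := "FAX"
  addr := null (absent, optional -> null)
  balance := -0.5 (absent -> default)
  quantity := 0 (absent -> default)
  rating := 0.0
  => decoded: {"role": "FAX", "addr": null, "balance": -0.5, "quantity": 0, "rating": 0.0}


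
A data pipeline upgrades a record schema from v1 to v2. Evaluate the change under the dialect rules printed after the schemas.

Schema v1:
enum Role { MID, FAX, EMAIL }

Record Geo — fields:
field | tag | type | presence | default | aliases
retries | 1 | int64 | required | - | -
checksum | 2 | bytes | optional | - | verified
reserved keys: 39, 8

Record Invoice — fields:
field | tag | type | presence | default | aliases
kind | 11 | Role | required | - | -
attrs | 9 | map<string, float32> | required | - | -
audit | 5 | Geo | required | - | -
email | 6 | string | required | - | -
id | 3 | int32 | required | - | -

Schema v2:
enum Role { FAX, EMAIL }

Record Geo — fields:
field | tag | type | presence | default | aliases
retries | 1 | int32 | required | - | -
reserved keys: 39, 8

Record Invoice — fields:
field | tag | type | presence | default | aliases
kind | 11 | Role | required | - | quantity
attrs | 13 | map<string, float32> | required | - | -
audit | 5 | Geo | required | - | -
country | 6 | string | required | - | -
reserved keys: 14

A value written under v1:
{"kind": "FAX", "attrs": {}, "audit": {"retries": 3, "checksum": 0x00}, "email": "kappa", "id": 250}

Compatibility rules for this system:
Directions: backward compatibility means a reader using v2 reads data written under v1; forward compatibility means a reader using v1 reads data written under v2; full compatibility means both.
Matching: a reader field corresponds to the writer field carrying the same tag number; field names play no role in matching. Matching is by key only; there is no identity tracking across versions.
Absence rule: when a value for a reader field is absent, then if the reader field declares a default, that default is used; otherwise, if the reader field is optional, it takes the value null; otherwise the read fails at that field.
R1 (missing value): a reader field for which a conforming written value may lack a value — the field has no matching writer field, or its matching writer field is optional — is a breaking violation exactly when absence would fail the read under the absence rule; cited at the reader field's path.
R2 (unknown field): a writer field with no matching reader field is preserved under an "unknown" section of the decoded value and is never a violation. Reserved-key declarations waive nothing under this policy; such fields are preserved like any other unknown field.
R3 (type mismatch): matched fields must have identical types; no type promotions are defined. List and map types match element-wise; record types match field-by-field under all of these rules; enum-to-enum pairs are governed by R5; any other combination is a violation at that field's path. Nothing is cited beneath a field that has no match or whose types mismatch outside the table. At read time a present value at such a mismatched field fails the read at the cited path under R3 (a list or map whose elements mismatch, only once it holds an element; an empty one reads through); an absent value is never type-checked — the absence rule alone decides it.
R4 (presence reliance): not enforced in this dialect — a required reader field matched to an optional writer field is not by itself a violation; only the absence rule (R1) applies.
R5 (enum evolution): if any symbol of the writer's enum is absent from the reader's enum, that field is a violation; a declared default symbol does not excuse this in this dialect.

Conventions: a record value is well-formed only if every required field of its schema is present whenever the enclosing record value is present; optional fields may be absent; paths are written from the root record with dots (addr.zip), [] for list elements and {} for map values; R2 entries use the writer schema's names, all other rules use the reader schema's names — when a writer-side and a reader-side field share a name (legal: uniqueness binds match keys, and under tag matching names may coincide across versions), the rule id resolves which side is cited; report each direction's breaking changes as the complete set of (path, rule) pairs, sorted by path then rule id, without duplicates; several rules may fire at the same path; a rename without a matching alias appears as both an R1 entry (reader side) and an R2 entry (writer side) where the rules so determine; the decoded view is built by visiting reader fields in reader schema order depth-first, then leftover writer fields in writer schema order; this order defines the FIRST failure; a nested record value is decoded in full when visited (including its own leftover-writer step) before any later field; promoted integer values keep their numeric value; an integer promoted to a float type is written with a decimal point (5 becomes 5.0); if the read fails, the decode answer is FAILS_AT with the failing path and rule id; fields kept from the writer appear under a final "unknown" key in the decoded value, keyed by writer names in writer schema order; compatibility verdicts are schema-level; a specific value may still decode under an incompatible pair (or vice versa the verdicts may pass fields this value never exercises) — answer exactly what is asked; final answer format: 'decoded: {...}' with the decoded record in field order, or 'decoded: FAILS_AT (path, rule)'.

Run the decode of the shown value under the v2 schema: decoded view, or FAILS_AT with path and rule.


the writer's type comes first in each Invoice pair
decode walk for Invoice under reader schema v2:
  kind := "FAX"
  read fails at attrs under R1 (no fill)
  => FAILS_AT (attrs, R1)
diffs on Invoice not affecting the asked answer:
  field retries in record Geo: type int64 changed to int32 -> affects the rule determinations only; this particular Invoice value decodes identically
  removed field checksum from record Geo -> inert under this dialect — no rule fires on Invoice and the result does not move
  enum Role (field kind in record Invoice): symbol MID removed -> affects the rule determinations only; this particular Invoice value decodes identically
  renamed field email to country in record Invoice -> inert under this dialect — no rule fires on Invoice and the result does not move
  removed field id from record Invoice -> affects the rule determinations only; this particular Invoice value decodes identically

decoded: FAILS_AT (attrs, R1)
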